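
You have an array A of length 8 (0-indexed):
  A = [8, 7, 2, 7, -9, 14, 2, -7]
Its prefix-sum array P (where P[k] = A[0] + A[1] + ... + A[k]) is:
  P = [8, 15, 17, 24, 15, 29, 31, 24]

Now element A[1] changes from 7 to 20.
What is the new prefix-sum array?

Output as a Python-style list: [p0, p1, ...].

Answer: [8, 28, 30, 37, 28, 42, 44, 37]

Derivation:
Change: A[1] 7 -> 20, delta = 13
P[k] for k < 1: unchanged (A[1] not included)
P[k] for k >= 1: shift by delta = 13
  P[0] = 8 + 0 = 8
  P[1] = 15 + 13 = 28
  P[2] = 17 + 13 = 30
  P[3] = 24 + 13 = 37
  P[4] = 15 + 13 = 28
  P[5] = 29 + 13 = 42
  P[6] = 31 + 13 = 44
  P[7] = 24 + 13 = 37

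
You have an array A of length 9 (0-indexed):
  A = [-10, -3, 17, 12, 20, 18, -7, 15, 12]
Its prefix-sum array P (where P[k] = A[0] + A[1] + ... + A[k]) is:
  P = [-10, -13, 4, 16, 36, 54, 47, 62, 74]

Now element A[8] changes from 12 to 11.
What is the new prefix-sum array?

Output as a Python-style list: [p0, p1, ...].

Change: A[8] 12 -> 11, delta = -1
P[k] for k < 8: unchanged (A[8] not included)
P[k] for k >= 8: shift by delta = -1
  P[0] = -10 + 0 = -10
  P[1] = -13 + 0 = -13
  P[2] = 4 + 0 = 4
  P[3] = 16 + 0 = 16
  P[4] = 36 + 0 = 36
  P[5] = 54 + 0 = 54
  P[6] = 47 + 0 = 47
  P[7] = 62 + 0 = 62
  P[8] = 74 + -1 = 73

Answer: [-10, -13, 4, 16, 36, 54, 47, 62, 73]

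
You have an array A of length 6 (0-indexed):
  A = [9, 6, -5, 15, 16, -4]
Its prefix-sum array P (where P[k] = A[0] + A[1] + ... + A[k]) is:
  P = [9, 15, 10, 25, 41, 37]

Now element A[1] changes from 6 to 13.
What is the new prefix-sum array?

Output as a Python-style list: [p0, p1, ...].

Change: A[1] 6 -> 13, delta = 7
P[k] for k < 1: unchanged (A[1] not included)
P[k] for k >= 1: shift by delta = 7
  P[0] = 9 + 0 = 9
  P[1] = 15 + 7 = 22
  P[2] = 10 + 7 = 17
  P[3] = 25 + 7 = 32
  P[4] = 41 + 7 = 48
  P[5] = 37 + 7 = 44

Answer: [9, 22, 17, 32, 48, 44]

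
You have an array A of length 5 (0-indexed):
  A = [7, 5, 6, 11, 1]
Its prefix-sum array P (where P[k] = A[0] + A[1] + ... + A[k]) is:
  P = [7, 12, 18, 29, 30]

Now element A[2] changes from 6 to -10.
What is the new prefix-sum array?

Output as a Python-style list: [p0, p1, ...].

Answer: [7, 12, 2, 13, 14]

Derivation:
Change: A[2] 6 -> -10, delta = -16
P[k] for k < 2: unchanged (A[2] not included)
P[k] for k >= 2: shift by delta = -16
  P[0] = 7 + 0 = 7
  P[1] = 12 + 0 = 12
  P[2] = 18 + -16 = 2
  P[3] = 29 + -16 = 13
  P[4] = 30 + -16 = 14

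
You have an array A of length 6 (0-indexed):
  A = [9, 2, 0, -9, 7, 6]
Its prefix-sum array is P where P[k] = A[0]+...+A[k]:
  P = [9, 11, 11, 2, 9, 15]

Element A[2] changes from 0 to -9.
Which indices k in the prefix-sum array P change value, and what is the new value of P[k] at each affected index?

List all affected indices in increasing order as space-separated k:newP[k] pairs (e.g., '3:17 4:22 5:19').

P[k] = A[0] + ... + A[k]
P[k] includes A[2] iff k >= 2
Affected indices: 2, 3, ..., 5; delta = -9
  P[2]: 11 + -9 = 2
  P[3]: 2 + -9 = -7
  P[4]: 9 + -9 = 0
  P[5]: 15 + -9 = 6

Answer: 2:2 3:-7 4:0 5:6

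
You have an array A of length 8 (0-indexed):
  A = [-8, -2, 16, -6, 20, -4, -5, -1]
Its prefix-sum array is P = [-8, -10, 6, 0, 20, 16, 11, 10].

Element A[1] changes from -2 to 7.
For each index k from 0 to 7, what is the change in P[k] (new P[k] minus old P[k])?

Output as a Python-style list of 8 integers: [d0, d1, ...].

Element change: A[1] -2 -> 7, delta = 9
For k < 1: P[k] unchanged, delta_P[k] = 0
For k >= 1: P[k] shifts by exactly 9
Delta array: [0, 9, 9, 9, 9, 9, 9, 9]

Answer: [0, 9, 9, 9, 9, 9, 9, 9]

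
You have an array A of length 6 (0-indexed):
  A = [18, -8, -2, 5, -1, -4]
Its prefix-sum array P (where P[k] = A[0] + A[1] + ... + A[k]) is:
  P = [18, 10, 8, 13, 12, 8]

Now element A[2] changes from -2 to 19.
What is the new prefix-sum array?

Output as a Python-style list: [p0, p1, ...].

Answer: [18, 10, 29, 34, 33, 29]

Derivation:
Change: A[2] -2 -> 19, delta = 21
P[k] for k < 2: unchanged (A[2] not included)
P[k] for k >= 2: shift by delta = 21
  P[0] = 18 + 0 = 18
  P[1] = 10 + 0 = 10
  P[2] = 8 + 21 = 29
  P[3] = 13 + 21 = 34
  P[4] = 12 + 21 = 33
  P[5] = 8 + 21 = 29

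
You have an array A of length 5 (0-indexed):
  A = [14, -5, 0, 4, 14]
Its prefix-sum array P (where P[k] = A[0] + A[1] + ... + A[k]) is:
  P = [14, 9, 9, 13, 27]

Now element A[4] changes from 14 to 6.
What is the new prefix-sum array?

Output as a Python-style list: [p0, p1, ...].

Answer: [14, 9, 9, 13, 19]

Derivation:
Change: A[4] 14 -> 6, delta = -8
P[k] for k < 4: unchanged (A[4] not included)
P[k] for k >= 4: shift by delta = -8
  P[0] = 14 + 0 = 14
  P[1] = 9 + 0 = 9
  P[2] = 9 + 0 = 9
  P[3] = 13 + 0 = 13
  P[4] = 27 + -8 = 19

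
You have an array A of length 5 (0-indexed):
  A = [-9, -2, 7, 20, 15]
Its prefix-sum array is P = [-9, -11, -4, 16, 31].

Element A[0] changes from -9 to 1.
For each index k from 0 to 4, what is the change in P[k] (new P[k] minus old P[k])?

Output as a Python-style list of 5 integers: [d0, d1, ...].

Element change: A[0] -9 -> 1, delta = 10
For k < 0: P[k] unchanged, delta_P[k] = 0
For k >= 0: P[k] shifts by exactly 10
Delta array: [10, 10, 10, 10, 10]

Answer: [10, 10, 10, 10, 10]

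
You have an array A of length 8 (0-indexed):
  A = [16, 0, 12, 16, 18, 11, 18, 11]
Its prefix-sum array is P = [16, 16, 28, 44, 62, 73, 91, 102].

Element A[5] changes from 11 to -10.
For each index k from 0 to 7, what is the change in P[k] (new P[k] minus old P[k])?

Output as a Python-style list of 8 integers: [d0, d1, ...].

Answer: [0, 0, 0, 0, 0, -21, -21, -21]

Derivation:
Element change: A[5] 11 -> -10, delta = -21
For k < 5: P[k] unchanged, delta_P[k] = 0
For k >= 5: P[k] shifts by exactly -21
Delta array: [0, 0, 0, 0, 0, -21, -21, -21]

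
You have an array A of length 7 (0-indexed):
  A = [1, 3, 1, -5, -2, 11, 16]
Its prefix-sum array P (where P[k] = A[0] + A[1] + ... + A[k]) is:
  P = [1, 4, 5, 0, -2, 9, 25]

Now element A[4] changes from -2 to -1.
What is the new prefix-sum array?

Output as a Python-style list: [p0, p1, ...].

Change: A[4] -2 -> -1, delta = 1
P[k] for k < 4: unchanged (A[4] not included)
P[k] for k >= 4: shift by delta = 1
  P[0] = 1 + 0 = 1
  P[1] = 4 + 0 = 4
  P[2] = 5 + 0 = 5
  P[3] = 0 + 0 = 0
  P[4] = -2 + 1 = -1
  P[5] = 9 + 1 = 10
  P[6] = 25 + 1 = 26

Answer: [1, 4, 5, 0, -1, 10, 26]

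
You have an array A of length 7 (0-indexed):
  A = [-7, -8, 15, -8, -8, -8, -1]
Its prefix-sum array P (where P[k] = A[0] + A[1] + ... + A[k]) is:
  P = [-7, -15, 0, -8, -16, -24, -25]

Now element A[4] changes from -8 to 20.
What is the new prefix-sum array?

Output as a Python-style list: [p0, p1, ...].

Answer: [-7, -15, 0, -8, 12, 4, 3]

Derivation:
Change: A[4] -8 -> 20, delta = 28
P[k] for k < 4: unchanged (A[4] not included)
P[k] for k >= 4: shift by delta = 28
  P[0] = -7 + 0 = -7
  P[1] = -15 + 0 = -15
  P[2] = 0 + 0 = 0
  P[3] = -8 + 0 = -8
  P[4] = -16 + 28 = 12
  P[5] = -24 + 28 = 4
  P[6] = -25 + 28 = 3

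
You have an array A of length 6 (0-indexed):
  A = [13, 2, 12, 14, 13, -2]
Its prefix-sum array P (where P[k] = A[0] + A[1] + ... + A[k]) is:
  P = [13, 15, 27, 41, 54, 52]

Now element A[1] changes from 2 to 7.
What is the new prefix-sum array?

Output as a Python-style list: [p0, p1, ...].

Answer: [13, 20, 32, 46, 59, 57]

Derivation:
Change: A[1] 2 -> 7, delta = 5
P[k] for k < 1: unchanged (A[1] not included)
P[k] for k >= 1: shift by delta = 5
  P[0] = 13 + 0 = 13
  P[1] = 15 + 5 = 20
  P[2] = 27 + 5 = 32
  P[3] = 41 + 5 = 46
  P[4] = 54 + 5 = 59
  P[5] = 52 + 5 = 57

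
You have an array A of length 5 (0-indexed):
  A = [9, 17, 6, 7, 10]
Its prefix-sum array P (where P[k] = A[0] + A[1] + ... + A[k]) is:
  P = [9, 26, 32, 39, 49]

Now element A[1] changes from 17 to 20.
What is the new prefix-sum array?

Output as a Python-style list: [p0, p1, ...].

Change: A[1] 17 -> 20, delta = 3
P[k] for k < 1: unchanged (A[1] not included)
P[k] for k >= 1: shift by delta = 3
  P[0] = 9 + 0 = 9
  P[1] = 26 + 3 = 29
  P[2] = 32 + 3 = 35
  P[3] = 39 + 3 = 42
  P[4] = 49 + 3 = 52

Answer: [9, 29, 35, 42, 52]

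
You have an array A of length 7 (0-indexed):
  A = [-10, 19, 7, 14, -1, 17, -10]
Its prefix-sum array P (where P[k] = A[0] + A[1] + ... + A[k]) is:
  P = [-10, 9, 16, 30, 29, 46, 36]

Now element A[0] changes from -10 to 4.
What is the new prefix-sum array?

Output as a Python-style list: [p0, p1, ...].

Answer: [4, 23, 30, 44, 43, 60, 50]

Derivation:
Change: A[0] -10 -> 4, delta = 14
P[k] for k < 0: unchanged (A[0] not included)
P[k] for k >= 0: shift by delta = 14
  P[0] = -10 + 14 = 4
  P[1] = 9 + 14 = 23
  P[2] = 16 + 14 = 30
  P[3] = 30 + 14 = 44
  P[4] = 29 + 14 = 43
  P[5] = 46 + 14 = 60
  P[6] = 36 + 14 = 50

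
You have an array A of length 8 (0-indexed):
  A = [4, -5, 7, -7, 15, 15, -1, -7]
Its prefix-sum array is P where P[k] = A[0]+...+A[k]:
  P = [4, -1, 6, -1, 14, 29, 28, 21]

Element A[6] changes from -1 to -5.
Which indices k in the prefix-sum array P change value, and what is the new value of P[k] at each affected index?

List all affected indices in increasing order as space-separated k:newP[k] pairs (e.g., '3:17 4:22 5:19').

Answer: 6:24 7:17

Derivation:
P[k] = A[0] + ... + A[k]
P[k] includes A[6] iff k >= 6
Affected indices: 6, 7, ..., 7; delta = -4
  P[6]: 28 + -4 = 24
  P[7]: 21 + -4 = 17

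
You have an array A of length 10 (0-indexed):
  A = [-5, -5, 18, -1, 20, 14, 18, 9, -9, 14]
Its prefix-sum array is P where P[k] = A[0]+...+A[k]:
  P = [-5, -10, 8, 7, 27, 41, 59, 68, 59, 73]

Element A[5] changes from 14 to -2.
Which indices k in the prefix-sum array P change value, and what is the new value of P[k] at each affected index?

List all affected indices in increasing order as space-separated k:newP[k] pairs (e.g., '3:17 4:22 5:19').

Answer: 5:25 6:43 7:52 8:43 9:57

Derivation:
P[k] = A[0] + ... + A[k]
P[k] includes A[5] iff k >= 5
Affected indices: 5, 6, ..., 9; delta = -16
  P[5]: 41 + -16 = 25
  P[6]: 59 + -16 = 43
  P[7]: 68 + -16 = 52
  P[8]: 59 + -16 = 43
  P[9]: 73 + -16 = 57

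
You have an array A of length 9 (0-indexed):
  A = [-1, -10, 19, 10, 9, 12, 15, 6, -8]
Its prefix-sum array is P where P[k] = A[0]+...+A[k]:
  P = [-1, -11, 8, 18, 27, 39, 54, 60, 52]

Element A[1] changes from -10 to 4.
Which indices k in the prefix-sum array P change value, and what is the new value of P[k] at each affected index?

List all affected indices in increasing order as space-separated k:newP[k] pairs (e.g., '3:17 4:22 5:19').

P[k] = A[0] + ... + A[k]
P[k] includes A[1] iff k >= 1
Affected indices: 1, 2, ..., 8; delta = 14
  P[1]: -11 + 14 = 3
  P[2]: 8 + 14 = 22
  P[3]: 18 + 14 = 32
  P[4]: 27 + 14 = 41
  P[5]: 39 + 14 = 53
  P[6]: 54 + 14 = 68
  P[7]: 60 + 14 = 74
  P[8]: 52 + 14 = 66

Answer: 1:3 2:22 3:32 4:41 5:53 6:68 7:74 8:66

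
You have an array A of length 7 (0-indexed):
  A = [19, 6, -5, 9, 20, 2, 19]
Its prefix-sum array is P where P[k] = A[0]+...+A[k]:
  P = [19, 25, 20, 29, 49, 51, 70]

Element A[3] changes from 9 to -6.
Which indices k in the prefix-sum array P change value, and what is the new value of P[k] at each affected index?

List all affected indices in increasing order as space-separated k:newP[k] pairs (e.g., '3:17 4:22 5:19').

Answer: 3:14 4:34 5:36 6:55

Derivation:
P[k] = A[0] + ... + A[k]
P[k] includes A[3] iff k >= 3
Affected indices: 3, 4, ..., 6; delta = -15
  P[3]: 29 + -15 = 14
  P[4]: 49 + -15 = 34
  P[5]: 51 + -15 = 36
  P[6]: 70 + -15 = 55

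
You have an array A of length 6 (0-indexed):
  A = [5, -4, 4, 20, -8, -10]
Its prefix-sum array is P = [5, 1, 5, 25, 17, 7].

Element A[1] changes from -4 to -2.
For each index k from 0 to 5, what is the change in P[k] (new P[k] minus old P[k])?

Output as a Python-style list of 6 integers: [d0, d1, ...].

Answer: [0, 2, 2, 2, 2, 2]

Derivation:
Element change: A[1] -4 -> -2, delta = 2
For k < 1: P[k] unchanged, delta_P[k] = 0
For k >= 1: P[k] shifts by exactly 2
Delta array: [0, 2, 2, 2, 2, 2]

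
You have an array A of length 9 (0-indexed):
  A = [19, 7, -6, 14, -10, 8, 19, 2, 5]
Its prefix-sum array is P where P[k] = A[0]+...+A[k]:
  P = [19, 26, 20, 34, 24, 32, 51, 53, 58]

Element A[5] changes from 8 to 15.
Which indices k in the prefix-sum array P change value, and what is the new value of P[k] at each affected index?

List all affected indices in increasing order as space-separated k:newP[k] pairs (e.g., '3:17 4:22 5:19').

Answer: 5:39 6:58 7:60 8:65

Derivation:
P[k] = A[0] + ... + A[k]
P[k] includes A[5] iff k >= 5
Affected indices: 5, 6, ..., 8; delta = 7
  P[5]: 32 + 7 = 39
  P[6]: 51 + 7 = 58
  P[7]: 53 + 7 = 60
  P[8]: 58 + 7 = 65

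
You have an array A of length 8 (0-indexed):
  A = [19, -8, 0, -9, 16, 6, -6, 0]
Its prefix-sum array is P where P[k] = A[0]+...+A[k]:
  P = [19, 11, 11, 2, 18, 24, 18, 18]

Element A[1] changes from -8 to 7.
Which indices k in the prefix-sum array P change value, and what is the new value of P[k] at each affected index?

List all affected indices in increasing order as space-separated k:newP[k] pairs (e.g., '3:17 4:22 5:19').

Answer: 1:26 2:26 3:17 4:33 5:39 6:33 7:33

Derivation:
P[k] = A[0] + ... + A[k]
P[k] includes A[1] iff k >= 1
Affected indices: 1, 2, ..., 7; delta = 15
  P[1]: 11 + 15 = 26
  P[2]: 11 + 15 = 26
  P[3]: 2 + 15 = 17
  P[4]: 18 + 15 = 33
  P[5]: 24 + 15 = 39
  P[6]: 18 + 15 = 33
  P[7]: 18 + 15 = 33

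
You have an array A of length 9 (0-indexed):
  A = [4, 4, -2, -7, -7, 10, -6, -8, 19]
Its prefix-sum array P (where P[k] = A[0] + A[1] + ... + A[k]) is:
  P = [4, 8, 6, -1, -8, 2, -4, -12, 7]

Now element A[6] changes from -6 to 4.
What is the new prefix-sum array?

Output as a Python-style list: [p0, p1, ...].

Change: A[6] -6 -> 4, delta = 10
P[k] for k < 6: unchanged (A[6] not included)
P[k] for k >= 6: shift by delta = 10
  P[0] = 4 + 0 = 4
  P[1] = 8 + 0 = 8
  P[2] = 6 + 0 = 6
  P[3] = -1 + 0 = -1
  P[4] = -8 + 0 = -8
  P[5] = 2 + 0 = 2
  P[6] = -4 + 10 = 6
  P[7] = -12 + 10 = -2
  P[8] = 7 + 10 = 17

Answer: [4, 8, 6, -1, -8, 2, 6, -2, 17]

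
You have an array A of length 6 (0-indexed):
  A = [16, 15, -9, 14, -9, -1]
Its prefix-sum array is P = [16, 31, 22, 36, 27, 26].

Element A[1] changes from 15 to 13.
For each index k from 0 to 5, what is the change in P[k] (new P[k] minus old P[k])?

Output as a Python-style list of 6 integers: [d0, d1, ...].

Answer: [0, -2, -2, -2, -2, -2]

Derivation:
Element change: A[1] 15 -> 13, delta = -2
For k < 1: P[k] unchanged, delta_P[k] = 0
For k >= 1: P[k] shifts by exactly -2
Delta array: [0, -2, -2, -2, -2, -2]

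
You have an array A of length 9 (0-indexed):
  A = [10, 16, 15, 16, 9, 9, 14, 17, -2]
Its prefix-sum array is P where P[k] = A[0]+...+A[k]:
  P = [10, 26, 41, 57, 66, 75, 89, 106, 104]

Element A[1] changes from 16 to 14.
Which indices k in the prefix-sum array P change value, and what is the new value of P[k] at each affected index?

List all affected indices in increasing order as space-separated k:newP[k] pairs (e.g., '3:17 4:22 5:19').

P[k] = A[0] + ... + A[k]
P[k] includes A[1] iff k >= 1
Affected indices: 1, 2, ..., 8; delta = -2
  P[1]: 26 + -2 = 24
  P[2]: 41 + -2 = 39
  P[3]: 57 + -2 = 55
  P[4]: 66 + -2 = 64
  P[5]: 75 + -2 = 73
  P[6]: 89 + -2 = 87
  P[7]: 106 + -2 = 104
  P[8]: 104 + -2 = 102

Answer: 1:24 2:39 3:55 4:64 5:73 6:87 7:104 8:102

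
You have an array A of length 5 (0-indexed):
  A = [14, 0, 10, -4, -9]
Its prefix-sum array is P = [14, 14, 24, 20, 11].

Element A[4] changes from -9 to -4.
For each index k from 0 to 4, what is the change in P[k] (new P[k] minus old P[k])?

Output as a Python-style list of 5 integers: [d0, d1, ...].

Answer: [0, 0, 0, 0, 5]

Derivation:
Element change: A[4] -9 -> -4, delta = 5
For k < 4: P[k] unchanged, delta_P[k] = 0
For k >= 4: P[k] shifts by exactly 5
Delta array: [0, 0, 0, 0, 5]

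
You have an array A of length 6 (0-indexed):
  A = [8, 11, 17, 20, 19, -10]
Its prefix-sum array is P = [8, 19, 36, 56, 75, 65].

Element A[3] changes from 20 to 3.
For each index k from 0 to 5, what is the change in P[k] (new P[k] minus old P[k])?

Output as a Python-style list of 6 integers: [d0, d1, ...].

Answer: [0, 0, 0, -17, -17, -17]

Derivation:
Element change: A[3] 20 -> 3, delta = -17
For k < 3: P[k] unchanged, delta_P[k] = 0
For k >= 3: P[k] shifts by exactly -17
Delta array: [0, 0, 0, -17, -17, -17]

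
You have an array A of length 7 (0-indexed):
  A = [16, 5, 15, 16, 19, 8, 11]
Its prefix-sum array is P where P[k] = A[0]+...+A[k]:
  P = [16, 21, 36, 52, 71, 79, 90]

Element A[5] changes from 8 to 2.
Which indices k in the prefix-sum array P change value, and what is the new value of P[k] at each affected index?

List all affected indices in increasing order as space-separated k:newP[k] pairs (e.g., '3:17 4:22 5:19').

Answer: 5:73 6:84

Derivation:
P[k] = A[0] + ... + A[k]
P[k] includes A[5] iff k >= 5
Affected indices: 5, 6, ..., 6; delta = -6
  P[5]: 79 + -6 = 73
  P[6]: 90 + -6 = 84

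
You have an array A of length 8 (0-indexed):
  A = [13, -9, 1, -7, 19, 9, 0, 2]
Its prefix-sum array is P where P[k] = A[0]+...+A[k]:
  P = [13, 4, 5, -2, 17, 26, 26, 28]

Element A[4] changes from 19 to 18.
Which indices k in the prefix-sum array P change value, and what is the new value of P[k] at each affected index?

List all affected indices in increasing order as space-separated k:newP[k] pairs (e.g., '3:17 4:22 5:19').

Answer: 4:16 5:25 6:25 7:27

Derivation:
P[k] = A[0] + ... + A[k]
P[k] includes A[4] iff k >= 4
Affected indices: 4, 5, ..., 7; delta = -1
  P[4]: 17 + -1 = 16
  P[5]: 26 + -1 = 25
  P[6]: 26 + -1 = 25
  P[7]: 28 + -1 = 27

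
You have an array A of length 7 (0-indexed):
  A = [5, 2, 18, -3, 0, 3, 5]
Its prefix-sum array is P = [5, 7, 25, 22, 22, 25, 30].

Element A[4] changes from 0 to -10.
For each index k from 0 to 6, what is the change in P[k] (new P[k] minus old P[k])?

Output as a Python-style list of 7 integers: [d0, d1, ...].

Answer: [0, 0, 0, 0, -10, -10, -10]

Derivation:
Element change: A[4] 0 -> -10, delta = -10
For k < 4: P[k] unchanged, delta_P[k] = 0
For k >= 4: P[k] shifts by exactly -10
Delta array: [0, 0, 0, 0, -10, -10, -10]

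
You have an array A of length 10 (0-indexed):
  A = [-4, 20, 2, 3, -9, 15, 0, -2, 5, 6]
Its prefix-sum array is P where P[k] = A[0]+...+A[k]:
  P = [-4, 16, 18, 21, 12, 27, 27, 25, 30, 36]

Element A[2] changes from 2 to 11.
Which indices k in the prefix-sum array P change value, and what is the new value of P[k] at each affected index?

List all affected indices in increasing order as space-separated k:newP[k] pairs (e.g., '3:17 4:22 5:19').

Answer: 2:27 3:30 4:21 5:36 6:36 7:34 8:39 9:45

Derivation:
P[k] = A[0] + ... + A[k]
P[k] includes A[2] iff k >= 2
Affected indices: 2, 3, ..., 9; delta = 9
  P[2]: 18 + 9 = 27
  P[3]: 21 + 9 = 30
  P[4]: 12 + 9 = 21
  P[5]: 27 + 9 = 36
  P[6]: 27 + 9 = 36
  P[7]: 25 + 9 = 34
  P[8]: 30 + 9 = 39
  P[9]: 36 + 9 = 45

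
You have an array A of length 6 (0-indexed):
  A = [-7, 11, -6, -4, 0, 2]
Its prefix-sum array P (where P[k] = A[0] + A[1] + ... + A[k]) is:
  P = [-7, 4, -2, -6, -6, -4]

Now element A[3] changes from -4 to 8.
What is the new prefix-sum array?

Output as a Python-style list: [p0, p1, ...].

Answer: [-7, 4, -2, 6, 6, 8]

Derivation:
Change: A[3] -4 -> 8, delta = 12
P[k] for k < 3: unchanged (A[3] not included)
P[k] for k >= 3: shift by delta = 12
  P[0] = -7 + 0 = -7
  P[1] = 4 + 0 = 4
  P[2] = -2 + 0 = -2
  P[3] = -6 + 12 = 6
  P[4] = -6 + 12 = 6
  P[5] = -4 + 12 = 8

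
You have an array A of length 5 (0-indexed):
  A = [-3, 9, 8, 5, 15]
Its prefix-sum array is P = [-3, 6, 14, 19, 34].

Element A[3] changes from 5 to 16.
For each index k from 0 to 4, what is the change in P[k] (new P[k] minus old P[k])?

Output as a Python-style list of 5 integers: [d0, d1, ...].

Answer: [0, 0, 0, 11, 11]

Derivation:
Element change: A[3] 5 -> 16, delta = 11
For k < 3: P[k] unchanged, delta_P[k] = 0
For k >= 3: P[k] shifts by exactly 11
Delta array: [0, 0, 0, 11, 11]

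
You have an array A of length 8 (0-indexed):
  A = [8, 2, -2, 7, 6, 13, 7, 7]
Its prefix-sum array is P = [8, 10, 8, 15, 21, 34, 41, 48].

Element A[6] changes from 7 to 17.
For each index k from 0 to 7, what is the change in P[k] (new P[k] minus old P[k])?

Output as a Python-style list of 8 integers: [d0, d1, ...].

Element change: A[6] 7 -> 17, delta = 10
For k < 6: P[k] unchanged, delta_P[k] = 0
For k >= 6: P[k] shifts by exactly 10
Delta array: [0, 0, 0, 0, 0, 0, 10, 10]

Answer: [0, 0, 0, 0, 0, 0, 10, 10]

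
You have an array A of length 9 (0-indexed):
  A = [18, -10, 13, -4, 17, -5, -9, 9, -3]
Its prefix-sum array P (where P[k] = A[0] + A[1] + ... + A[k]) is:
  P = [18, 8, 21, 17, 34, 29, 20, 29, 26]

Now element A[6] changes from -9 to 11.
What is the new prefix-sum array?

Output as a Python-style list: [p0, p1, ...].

Answer: [18, 8, 21, 17, 34, 29, 40, 49, 46]

Derivation:
Change: A[6] -9 -> 11, delta = 20
P[k] for k < 6: unchanged (A[6] not included)
P[k] for k >= 6: shift by delta = 20
  P[0] = 18 + 0 = 18
  P[1] = 8 + 0 = 8
  P[2] = 21 + 0 = 21
  P[3] = 17 + 0 = 17
  P[4] = 34 + 0 = 34
  P[5] = 29 + 0 = 29
  P[6] = 20 + 20 = 40
  P[7] = 29 + 20 = 49
  P[8] = 26 + 20 = 46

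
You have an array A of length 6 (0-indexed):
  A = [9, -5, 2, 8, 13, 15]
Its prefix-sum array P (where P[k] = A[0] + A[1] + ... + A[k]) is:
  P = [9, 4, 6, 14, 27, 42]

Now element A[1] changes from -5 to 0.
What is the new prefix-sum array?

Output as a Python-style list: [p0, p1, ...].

Answer: [9, 9, 11, 19, 32, 47]

Derivation:
Change: A[1] -5 -> 0, delta = 5
P[k] for k < 1: unchanged (A[1] not included)
P[k] for k >= 1: shift by delta = 5
  P[0] = 9 + 0 = 9
  P[1] = 4 + 5 = 9
  P[2] = 6 + 5 = 11
  P[3] = 14 + 5 = 19
  P[4] = 27 + 5 = 32
  P[5] = 42 + 5 = 47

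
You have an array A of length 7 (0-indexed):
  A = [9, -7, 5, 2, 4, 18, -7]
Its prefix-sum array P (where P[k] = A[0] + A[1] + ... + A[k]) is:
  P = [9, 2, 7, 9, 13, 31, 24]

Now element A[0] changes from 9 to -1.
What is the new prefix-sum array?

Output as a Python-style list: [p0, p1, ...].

Change: A[0] 9 -> -1, delta = -10
P[k] for k < 0: unchanged (A[0] not included)
P[k] for k >= 0: shift by delta = -10
  P[0] = 9 + -10 = -1
  P[1] = 2 + -10 = -8
  P[2] = 7 + -10 = -3
  P[3] = 9 + -10 = -1
  P[4] = 13 + -10 = 3
  P[5] = 31 + -10 = 21
  P[6] = 24 + -10 = 14

Answer: [-1, -8, -3, -1, 3, 21, 14]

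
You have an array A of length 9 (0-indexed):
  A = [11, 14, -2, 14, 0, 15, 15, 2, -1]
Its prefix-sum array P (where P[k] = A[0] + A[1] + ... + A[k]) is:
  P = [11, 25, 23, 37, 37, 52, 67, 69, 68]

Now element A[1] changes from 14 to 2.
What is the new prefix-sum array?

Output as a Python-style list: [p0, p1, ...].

Answer: [11, 13, 11, 25, 25, 40, 55, 57, 56]

Derivation:
Change: A[1] 14 -> 2, delta = -12
P[k] for k < 1: unchanged (A[1] not included)
P[k] for k >= 1: shift by delta = -12
  P[0] = 11 + 0 = 11
  P[1] = 25 + -12 = 13
  P[2] = 23 + -12 = 11
  P[3] = 37 + -12 = 25
  P[4] = 37 + -12 = 25
  P[5] = 52 + -12 = 40
  P[6] = 67 + -12 = 55
  P[7] = 69 + -12 = 57
  P[8] = 68 + -12 = 56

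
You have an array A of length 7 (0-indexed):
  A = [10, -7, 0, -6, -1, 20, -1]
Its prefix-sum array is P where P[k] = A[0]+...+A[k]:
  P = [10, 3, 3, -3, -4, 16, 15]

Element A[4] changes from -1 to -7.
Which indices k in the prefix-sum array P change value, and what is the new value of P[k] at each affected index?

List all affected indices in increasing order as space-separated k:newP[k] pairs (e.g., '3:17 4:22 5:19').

Answer: 4:-10 5:10 6:9

Derivation:
P[k] = A[0] + ... + A[k]
P[k] includes A[4] iff k >= 4
Affected indices: 4, 5, ..., 6; delta = -6
  P[4]: -4 + -6 = -10
  P[5]: 16 + -6 = 10
  P[6]: 15 + -6 = 9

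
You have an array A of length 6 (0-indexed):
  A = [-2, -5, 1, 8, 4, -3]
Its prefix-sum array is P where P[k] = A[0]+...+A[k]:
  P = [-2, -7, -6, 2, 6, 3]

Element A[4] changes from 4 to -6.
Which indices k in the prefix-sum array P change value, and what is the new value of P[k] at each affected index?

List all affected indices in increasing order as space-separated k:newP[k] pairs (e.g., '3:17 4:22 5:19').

P[k] = A[0] + ... + A[k]
P[k] includes A[4] iff k >= 4
Affected indices: 4, 5, ..., 5; delta = -10
  P[4]: 6 + -10 = -4
  P[5]: 3 + -10 = -7

Answer: 4:-4 5:-7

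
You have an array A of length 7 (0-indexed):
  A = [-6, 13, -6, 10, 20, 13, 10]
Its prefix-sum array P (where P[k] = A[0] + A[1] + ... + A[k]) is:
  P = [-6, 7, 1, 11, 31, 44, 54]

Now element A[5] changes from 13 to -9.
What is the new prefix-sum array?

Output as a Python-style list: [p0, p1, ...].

Change: A[5] 13 -> -9, delta = -22
P[k] for k < 5: unchanged (A[5] not included)
P[k] for k >= 5: shift by delta = -22
  P[0] = -6 + 0 = -6
  P[1] = 7 + 0 = 7
  P[2] = 1 + 0 = 1
  P[3] = 11 + 0 = 11
  P[4] = 31 + 0 = 31
  P[5] = 44 + -22 = 22
  P[6] = 54 + -22 = 32

Answer: [-6, 7, 1, 11, 31, 22, 32]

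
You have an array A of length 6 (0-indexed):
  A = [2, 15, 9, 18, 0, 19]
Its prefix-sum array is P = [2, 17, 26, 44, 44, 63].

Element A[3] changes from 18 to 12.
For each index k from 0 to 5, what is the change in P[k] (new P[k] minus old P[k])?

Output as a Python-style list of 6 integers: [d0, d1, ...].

Element change: A[3] 18 -> 12, delta = -6
For k < 3: P[k] unchanged, delta_P[k] = 0
For k >= 3: P[k] shifts by exactly -6
Delta array: [0, 0, 0, -6, -6, -6]

Answer: [0, 0, 0, -6, -6, -6]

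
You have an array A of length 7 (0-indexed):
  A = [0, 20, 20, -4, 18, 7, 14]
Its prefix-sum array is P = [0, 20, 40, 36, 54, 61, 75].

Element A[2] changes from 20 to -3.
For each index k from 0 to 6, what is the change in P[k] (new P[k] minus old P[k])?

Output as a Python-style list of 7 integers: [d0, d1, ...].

Element change: A[2] 20 -> -3, delta = -23
For k < 2: P[k] unchanged, delta_P[k] = 0
For k >= 2: P[k] shifts by exactly -23
Delta array: [0, 0, -23, -23, -23, -23, -23]

Answer: [0, 0, -23, -23, -23, -23, -23]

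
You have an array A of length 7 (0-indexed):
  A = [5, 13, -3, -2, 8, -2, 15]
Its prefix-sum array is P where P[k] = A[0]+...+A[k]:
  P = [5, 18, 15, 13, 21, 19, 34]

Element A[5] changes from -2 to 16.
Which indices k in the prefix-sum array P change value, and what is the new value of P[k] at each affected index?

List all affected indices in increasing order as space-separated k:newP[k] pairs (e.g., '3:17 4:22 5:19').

P[k] = A[0] + ... + A[k]
P[k] includes A[5] iff k >= 5
Affected indices: 5, 6, ..., 6; delta = 18
  P[5]: 19 + 18 = 37
  P[6]: 34 + 18 = 52

Answer: 5:37 6:52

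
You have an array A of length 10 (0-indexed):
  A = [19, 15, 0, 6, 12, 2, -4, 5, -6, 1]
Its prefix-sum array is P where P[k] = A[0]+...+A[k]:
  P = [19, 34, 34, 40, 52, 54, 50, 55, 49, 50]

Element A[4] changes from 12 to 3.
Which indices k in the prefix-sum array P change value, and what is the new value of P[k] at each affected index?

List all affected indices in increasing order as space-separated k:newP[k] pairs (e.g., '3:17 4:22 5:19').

Answer: 4:43 5:45 6:41 7:46 8:40 9:41

Derivation:
P[k] = A[0] + ... + A[k]
P[k] includes A[4] iff k >= 4
Affected indices: 4, 5, ..., 9; delta = -9
  P[4]: 52 + -9 = 43
  P[5]: 54 + -9 = 45
  P[6]: 50 + -9 = 41
  P[7]: 55 + -9 = 46
  P[8]: 49 + -9 = 40
  P[9]: 50 + -9 = 41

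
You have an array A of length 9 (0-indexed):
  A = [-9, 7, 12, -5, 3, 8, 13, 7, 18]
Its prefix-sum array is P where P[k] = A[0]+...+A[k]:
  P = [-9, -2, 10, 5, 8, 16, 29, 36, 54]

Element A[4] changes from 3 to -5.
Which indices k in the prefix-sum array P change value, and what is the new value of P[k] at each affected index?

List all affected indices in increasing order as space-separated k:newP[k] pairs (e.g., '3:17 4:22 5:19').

Answer: 4:0 5:8 6:21 7:28 8:46

Derivation:
P[k] = A[0] + ... + A[k]
P[k] includes A[4] iff k >= 4
Affected indices: 4, 5, ..., 8; delta = -8
  P[4]: 8 + -8 = 0
  P[5]: 16 + -8 = 8
  P[6]: 29 + -8 = 21
  P[7]: 36 + -8 = 28
  P[8]: 54 + -8 = 46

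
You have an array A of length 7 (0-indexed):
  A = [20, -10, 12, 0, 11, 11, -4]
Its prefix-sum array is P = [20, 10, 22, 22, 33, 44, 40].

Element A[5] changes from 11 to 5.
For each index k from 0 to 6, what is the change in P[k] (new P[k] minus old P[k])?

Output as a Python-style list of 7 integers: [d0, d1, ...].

Answer: [0, 0, 0, 0, 0, -6, -6]

Derivation:
Element change: A[5] 11 -> 5, delta = -6
For k < 5: P[k] unchanged, delta_P[k] = 0
For k >= 5: P[k] shifts by exactly -6
Delta array: [0, 0, 0, 0, 0, -6, -6]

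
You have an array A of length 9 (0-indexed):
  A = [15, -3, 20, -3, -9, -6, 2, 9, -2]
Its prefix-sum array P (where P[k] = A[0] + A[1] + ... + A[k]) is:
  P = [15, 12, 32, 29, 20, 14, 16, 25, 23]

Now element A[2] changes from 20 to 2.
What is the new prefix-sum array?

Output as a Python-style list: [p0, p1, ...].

Change: A[2] 20 -> 2, delta = -18
P[k] for k < 2: unchanged (A[2] not included)
P[k] for k >= 2: shift by delta = -18
  P[0] = 15 + 0 = 15
  P[1] = 12 + 0 = 12
  P[2] = 32 + -18 = 14
  P[3] = 29 + -18 = 11
  P[4] = 20 + -18 = 2
  P[5] = 14 + -18 = -4
  P[6] = 16 + -18 = -2
  P[7] = 25 + -18 = 7
  P[8] = 23 + -18 = 5

Answer: [15, 12, 14, 11, 2, -4, -2, 7, 5]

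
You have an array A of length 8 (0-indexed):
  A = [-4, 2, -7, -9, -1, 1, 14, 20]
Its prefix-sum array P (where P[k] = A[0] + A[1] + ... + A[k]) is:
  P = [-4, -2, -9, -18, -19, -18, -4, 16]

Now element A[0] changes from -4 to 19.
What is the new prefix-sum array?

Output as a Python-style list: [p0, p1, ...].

Answer: [19, 21, 14, 5, 4, 5, 19, 39]

Derivation:
Change: A[0] -4 -> 19, delta = 23
P[k] for k < 0: unchanged (A[0] not included)
P[k] for k >= 0: shift by delta = 23
  P[0] = -4 + 23 = 19
  P[1] = -2 + 23 = 21
  P[2] = -9 + 23 = 14
  P[3] = -18 + 23 = 5
  P[4] = -19 + 23 = 4
  P[5] = -18 + 23 = 5
  P[6] = -4 + 23 = 19
  P[7] = 16 + 23 = 39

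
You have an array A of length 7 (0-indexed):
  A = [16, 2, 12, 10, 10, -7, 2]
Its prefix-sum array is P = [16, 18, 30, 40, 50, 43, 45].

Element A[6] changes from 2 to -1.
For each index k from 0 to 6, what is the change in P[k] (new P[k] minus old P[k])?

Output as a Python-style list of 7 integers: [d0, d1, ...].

Answer: [0, 0, 0, 0, 0, 0, -3]

Derivation:
Element change: A[6] 2 -> -1, delta = -3
For k < 6: P[k] unchanged, delta_P[k] = 0
For k >= 6: P[k] shifts by exactly -3
Delta array: [0, 0, 0, 0, 0, 0, -3]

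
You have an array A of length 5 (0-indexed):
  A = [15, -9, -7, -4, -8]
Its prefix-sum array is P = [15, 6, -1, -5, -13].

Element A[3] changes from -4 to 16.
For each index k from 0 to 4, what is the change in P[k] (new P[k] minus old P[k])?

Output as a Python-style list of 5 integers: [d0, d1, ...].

Element change: A[3] -4 -> 16, delta = 20
For k < 3: P[k] unchanged, delta_P[k] = 0
For k >= 3: P[k] shifts by exactly 20
Delta array: [0, 0, 0, 20, 20]

Answer: [0, 0, 0, 20, 20]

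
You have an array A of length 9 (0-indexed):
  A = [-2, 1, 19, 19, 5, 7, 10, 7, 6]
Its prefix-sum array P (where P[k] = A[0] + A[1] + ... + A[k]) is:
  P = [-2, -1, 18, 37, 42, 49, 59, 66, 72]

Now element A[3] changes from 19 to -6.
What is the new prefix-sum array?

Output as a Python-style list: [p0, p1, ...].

Answer: [-2, -1, 18, 12, 17, 24, 34, 41, 47]

Derivation:
Change: A[3] 19 -> -6, delta = -25
P[k] for k < 3: unchanged (A[3] not included)
P[k] for k >= 3: shift by delta = -25
  P[0] = -2 + 0 = -2
  P[1] = -1 + 0 = -1
  P[2] = 18 + 0 = 18
  P[3] = 37 + -25 = 12
  P[4] = 42 + -25 = 17
  P[5] = 49 + -25 = 24
  P[6] = 59 + -25 = 34
  P[7] = 66 + -25 = 41
  P[8] = 72 + -25 = 47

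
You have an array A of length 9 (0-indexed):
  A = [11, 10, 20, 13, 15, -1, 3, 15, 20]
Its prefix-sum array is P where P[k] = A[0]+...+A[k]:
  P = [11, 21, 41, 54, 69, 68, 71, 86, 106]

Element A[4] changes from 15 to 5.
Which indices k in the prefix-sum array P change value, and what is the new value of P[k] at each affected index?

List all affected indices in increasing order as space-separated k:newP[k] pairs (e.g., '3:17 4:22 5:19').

Answer: 4:59 5:58 6:61 7:76 8:96

Derivation:
P[k] = A[0] + ... + A[k]
P[k] includes A[4] iff k >= 4
Affected indices: 4, 5, ..., 8; delta = -10
  P[4]: 69 + -10 = 59
  P[5]: 68 + -10 = 58
  P[6]: 71 + -10 = 61
  P[7]: 86 + -10 = 76
  P[8]: 106 + -10 = 96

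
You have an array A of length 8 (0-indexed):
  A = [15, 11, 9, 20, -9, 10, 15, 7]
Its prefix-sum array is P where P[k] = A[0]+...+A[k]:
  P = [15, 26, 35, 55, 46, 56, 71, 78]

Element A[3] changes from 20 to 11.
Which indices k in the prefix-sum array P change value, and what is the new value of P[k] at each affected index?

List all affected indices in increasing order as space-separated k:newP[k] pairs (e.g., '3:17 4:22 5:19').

P[k] = A[0] + ... + A[k]
P[k] includes A[3] iff k >= 3
Affected indices: 3, 4, ..., 7; delta = -9
  P[3]: 55 + -9 = 46
  P[4]: 46 + -9 = 37
  P[5]: 56 + -9 = 47
  P[6]: 71 + -9 = 62
  P[7]: 78 + -9 = 69

Answer: 3:46 4:37 5:47 6:62 7:69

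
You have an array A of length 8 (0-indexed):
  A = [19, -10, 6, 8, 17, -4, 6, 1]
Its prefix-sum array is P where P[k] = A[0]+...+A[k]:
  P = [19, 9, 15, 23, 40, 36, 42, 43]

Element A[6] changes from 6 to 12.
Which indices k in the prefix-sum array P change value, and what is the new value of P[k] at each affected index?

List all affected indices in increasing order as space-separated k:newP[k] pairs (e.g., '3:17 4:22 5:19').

P[k] = A[0] + ... + A[k]
P[k] includes A[6] iff k >= 6
Affected indices: 6, 7, ..., 7; delta = 6
  P[6]: 42 + 6 = 48
  P[7]: 43 + 6 = 49

Answer: 6:48 7:49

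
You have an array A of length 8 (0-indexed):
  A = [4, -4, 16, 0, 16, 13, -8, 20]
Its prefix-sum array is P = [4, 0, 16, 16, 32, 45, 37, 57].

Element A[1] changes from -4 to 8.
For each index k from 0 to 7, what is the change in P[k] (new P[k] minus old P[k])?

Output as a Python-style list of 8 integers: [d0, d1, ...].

Answer: [0, 12, 12, 12, 12, 12, 12, 12]

Derivation:
Element change: A[1] -4 -> 8, delta = 12
For k < 1: P[k] unchanged, delta_P[k] = 0
For k >= 1: P[k] shifts by exactly 12
Delta array: [0, 12, 12, 12, 12, 12, 12, 12]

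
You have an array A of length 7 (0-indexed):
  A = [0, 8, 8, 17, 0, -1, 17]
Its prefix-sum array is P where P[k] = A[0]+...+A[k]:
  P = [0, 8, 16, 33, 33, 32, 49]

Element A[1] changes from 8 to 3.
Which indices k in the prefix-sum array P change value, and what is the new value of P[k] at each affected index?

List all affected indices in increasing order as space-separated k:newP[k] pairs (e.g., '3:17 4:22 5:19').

P[k] = A[0] + ... + A[k]
P[k] includes A[1] iff k >= 1
Affected indices: 1, 2, ..., 6; delta = -5
  P[1]: 8 + -5 = 3
  P[2]: 16 + -5 = 11
  P[3]: 33 + -5 = 28
  P[4]: 33 + -5 = 28
  P[5]: 32 + -5 = 27
  P[6]: 49 + -5 = 44

Answer: 1:3 2:11 3:28 4:28 5:27 6:44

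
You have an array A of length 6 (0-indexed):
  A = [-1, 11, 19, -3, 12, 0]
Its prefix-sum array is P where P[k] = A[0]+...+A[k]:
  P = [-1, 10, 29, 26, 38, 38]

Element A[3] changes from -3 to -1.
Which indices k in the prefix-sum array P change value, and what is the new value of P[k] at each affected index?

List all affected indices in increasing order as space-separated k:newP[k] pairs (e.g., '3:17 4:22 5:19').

Answer: 3:28 4:40 5:40

Derivation:
P[k] = A[0] + ... + A[k]
P[k] includes A[3] iff k >= 3
Affected indices: 3, 4, ..., 5; delta = 2
  P[3]: 26 + 2 = 28
  P[4]: 38 + 2 = 40
  P[5]: 38 + 2 = 40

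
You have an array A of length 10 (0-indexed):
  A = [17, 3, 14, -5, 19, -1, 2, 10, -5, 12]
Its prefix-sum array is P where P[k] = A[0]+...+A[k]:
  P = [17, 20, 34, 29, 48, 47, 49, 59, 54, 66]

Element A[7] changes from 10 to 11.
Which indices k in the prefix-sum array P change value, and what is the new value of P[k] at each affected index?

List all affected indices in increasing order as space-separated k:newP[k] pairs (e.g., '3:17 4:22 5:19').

Answer: 7:60 8:55 9:67

Derivation:
P[k] = A[0] + ... + A[k]
P[k] includes A[7] iff k >= 7
Affected indices: 7, 8, ..., 9; delta = 1
  P[7]: 59 + 1 = 60
  P[8]: 54 + 1 = 55
  P[9]: 66 + 1 = 67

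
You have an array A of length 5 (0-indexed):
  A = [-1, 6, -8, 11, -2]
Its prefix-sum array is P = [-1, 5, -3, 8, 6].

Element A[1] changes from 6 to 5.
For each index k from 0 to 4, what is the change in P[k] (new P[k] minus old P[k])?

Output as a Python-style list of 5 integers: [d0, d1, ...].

Element change: A[1] 6 -> 5, delta = -1
For k < 1: P[k] unchanged, delta_P[k] = 0
For k >= 1: P[k] shifts by exactly -1
Delta array: [0, -1, -1, -1, -1]

Answer: [0, -1, -1, -1, -1]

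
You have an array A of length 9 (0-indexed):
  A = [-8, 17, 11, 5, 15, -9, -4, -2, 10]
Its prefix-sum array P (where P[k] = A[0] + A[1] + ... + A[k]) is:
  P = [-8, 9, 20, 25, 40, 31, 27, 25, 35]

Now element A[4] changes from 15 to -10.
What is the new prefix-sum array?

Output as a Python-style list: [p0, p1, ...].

Answer: [-8, 9, 20, 25, 15, 6, 2, 0, 10]

Derivation:
Change: A[4] 15 -> -10, delta = -25
P[k] for k < 4: unchanged (A[4] not included)
P[k] for k >= 4: shift by delta = -25
  P[0] = -8 + 0 = -8
  P[1] = 9 + 0 = 9
  P[2] = 20 + 0 = 20
  P[3] = 25 + 0 = 25
  P[4] = 40 + -25 = 15
  P[5] = 31 + -25 = 6
  P[6] = 27 + -25 = 2
  P[7] = 25 + -25 = 0
  P[8] = 35 + -25 = 10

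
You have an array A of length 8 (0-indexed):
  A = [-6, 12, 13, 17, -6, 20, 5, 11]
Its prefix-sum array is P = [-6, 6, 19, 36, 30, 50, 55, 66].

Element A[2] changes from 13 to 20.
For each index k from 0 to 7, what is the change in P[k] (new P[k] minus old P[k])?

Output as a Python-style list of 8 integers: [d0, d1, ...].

Element change: A[2] 13 -> 20, delta = 7
For k < 2: P[k] unchanged, delta_P[k] = 0
For k >= 2: P[k] shifts by exactly 7
Delta array: [0, 0, 7, 7, 7, 7, 7, 7]

Answer: [0, 0, 7, 7, 7, 7, 7, 7]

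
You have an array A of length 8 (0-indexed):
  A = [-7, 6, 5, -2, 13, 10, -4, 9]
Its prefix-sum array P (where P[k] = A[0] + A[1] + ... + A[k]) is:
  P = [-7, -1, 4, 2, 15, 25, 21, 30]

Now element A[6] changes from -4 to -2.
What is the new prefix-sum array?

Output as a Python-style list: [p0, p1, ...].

Change: A[6] -4 -> -2, delta = 2
P[k] for k < 6: unchanged (A[6] not included)
P[k] for k >= 6: shift by delta = 2
  P[0] = -7 + 0 = -7
  P[1] = -1 + 0 = -1
  P[2] = 4 + 0 = 4
  P[3] = 2 + 0 = 2
  P[4] = 15 + 0 = 15
  P[5] = 25 + 0 = 25
  P[6] = 21 + 2 = 23
  P[7] = 30 + 2 = 32

Answer: [-7, -1, 4, 2, 15, 25, 23, 32]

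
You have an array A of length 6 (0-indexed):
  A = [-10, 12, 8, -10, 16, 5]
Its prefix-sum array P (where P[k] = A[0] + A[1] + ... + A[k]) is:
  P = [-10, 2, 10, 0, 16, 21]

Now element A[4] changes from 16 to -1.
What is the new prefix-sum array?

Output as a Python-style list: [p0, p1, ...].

Change: A[4] 16 -> -1, delta = -17
P[k] for k < 4: unchanged (A[4] not included)
P[k] for k >= 4: shift by delta = -17
  P[0] = -10 + 0 = -10
  P[1] = 2 + 0 = 2
  P[2] = 10 + 0 = 10
  P[3] = 0 + 0 = 0
  P[4] = 16 + -17 = -1
  P[5] = 21 + -17 = 4

Answer: [-10, 2, 10, 0, -1, 4]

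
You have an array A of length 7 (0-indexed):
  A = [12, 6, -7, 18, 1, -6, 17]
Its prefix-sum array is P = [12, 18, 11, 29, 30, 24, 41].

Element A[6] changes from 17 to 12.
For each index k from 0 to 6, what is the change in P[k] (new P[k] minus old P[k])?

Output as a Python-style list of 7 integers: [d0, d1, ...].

Element change: A[6] 17 -> 12, delta = -5
For k < 6: P[k] unchanged, delta_P[k] = 0
For k >= 6: P[k] shifts by exactly -5
Delta array: [0, 0, 0, 0, 0, 0, -5]

Answer: [0, 0, 0, 0, 0, 0, -5]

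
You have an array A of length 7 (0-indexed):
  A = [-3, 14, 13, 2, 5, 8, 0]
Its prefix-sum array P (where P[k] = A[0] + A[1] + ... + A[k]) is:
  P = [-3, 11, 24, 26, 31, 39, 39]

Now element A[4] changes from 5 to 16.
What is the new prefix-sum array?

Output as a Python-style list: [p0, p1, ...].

Answer: [-3, 11, 24, 26, 42, 50, 50]

Derivation:
Change: A[4] 5 -> 16, delta = 11
P[k] for k < 4: unchanged (A[4] not included)
P[k] for k >= 4: shift by delta = 11
  P[0] = -3 + 0 = -3
  P[1] = 11 + 0 = 11
  P[2] = 24 + 0 = 24
  P[3] = 26 + 0 = 26
  P[4] = 31 + 11 = 42
  P[5] = 39 + 11 = 50
  P[6] = 39 + 11 = 50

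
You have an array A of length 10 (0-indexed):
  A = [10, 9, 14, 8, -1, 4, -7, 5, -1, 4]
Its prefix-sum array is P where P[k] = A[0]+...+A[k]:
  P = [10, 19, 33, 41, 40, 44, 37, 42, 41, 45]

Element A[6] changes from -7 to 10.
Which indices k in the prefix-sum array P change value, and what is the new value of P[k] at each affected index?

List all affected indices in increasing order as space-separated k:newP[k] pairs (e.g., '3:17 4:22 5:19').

Answer: 6:54 7:59 8:58 9:62

Derivation:
P[k] = A[0] + ... + A[k]
P[k] includes A[6] iff k >= 6
Affected indices: 6, 7, ..., 9; delta = 17
  P[6]: 37 + 17 = 54
  P[7]: 42 + 17 = 59
  P[8]: 41 + 17 = 58
  P[9]: 45 + 17 = 62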